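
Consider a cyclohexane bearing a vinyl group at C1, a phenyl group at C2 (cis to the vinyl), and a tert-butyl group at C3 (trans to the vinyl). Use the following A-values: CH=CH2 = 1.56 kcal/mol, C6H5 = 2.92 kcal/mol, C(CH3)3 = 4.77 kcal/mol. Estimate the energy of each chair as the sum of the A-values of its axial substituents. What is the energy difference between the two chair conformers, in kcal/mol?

6.13 kcal/mol

Chair I (vinyl axial, phenyl equatorial, tert-butyl equatorial): E = 1.56 kcal/mol.
Chair II (vinyl equatorial, phenyl axial, tert-butyl axial): E = 7.69 kcal/mol.
ΔE = 7.69 − 1.56 = 6.13 kcal/mol; chair I is more stable.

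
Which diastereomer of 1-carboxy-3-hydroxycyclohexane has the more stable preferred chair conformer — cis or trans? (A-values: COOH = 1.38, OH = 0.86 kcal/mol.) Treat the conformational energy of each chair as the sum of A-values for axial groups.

At 1,3 positions (parity same): cis → (e,e or a,a); trans → (a,e or e,a).
Best chair for cis: E = 0.00 kcal/mol; best chair for trans: E = 0.86 kcal/mol.
The cis isomer is lower by 0.86 kcal/mol.

cis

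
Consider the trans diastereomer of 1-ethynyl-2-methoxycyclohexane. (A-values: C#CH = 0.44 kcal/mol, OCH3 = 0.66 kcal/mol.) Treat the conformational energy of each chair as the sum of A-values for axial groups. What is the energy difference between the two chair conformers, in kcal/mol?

C1 and C2 have opposite parity, so for the trans isomer the two substituents are e,e in one chair and a,a in the other.
Chair I (ethynyl axial, methoxy axial): E = 1.10 kcal/mol.
Chair II (ethynyl equatorial, methoxy equatorial): E = 0.00 kcal/mol.
ΔE = 1.10 − 0.00 = 1.10 kcal/mol; chair II is more stable.

1.10 kcal/mol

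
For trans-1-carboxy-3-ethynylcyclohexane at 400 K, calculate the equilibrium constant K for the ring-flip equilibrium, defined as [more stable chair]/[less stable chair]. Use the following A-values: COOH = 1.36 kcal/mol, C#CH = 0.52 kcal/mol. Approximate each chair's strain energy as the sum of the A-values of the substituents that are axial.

C1 and C3 have the same parity, so for the trans isomer the two substituents are one axial and one equatorial in each chair.
Chair I (carboxyl axial, ethynyl equatorial): E = 1.36 kcal/mol; chair II (carboxyl equatorial, ethynyl axial): E = 0.52 kcal/mol.
ΔG = 0.84 kcal/mol between the two chairs.
K = exp(ΔG/RT) with R = 1.987×10⁻³ kcal mol⁻¹ K⁻¹ and T = 400 K gives K ≈ 2.88.

K ≈ 2.88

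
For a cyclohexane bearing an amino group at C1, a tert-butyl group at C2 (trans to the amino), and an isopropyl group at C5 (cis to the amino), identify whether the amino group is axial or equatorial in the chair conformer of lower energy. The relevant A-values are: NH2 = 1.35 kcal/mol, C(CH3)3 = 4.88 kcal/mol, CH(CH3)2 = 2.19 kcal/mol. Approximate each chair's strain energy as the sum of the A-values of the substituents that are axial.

Chair I (amino axial, tert-butyl axial, isopropyl axial): E = 8.42 kcal/mol.
Chair II (amino equatorial, tert-butyl equatorial, isopropyl equatorial): E = 0.00 kcal/mol.
Chair II is the more stable (lower-energy) conformer, and in that chair the amino group is equatorial.

equatorial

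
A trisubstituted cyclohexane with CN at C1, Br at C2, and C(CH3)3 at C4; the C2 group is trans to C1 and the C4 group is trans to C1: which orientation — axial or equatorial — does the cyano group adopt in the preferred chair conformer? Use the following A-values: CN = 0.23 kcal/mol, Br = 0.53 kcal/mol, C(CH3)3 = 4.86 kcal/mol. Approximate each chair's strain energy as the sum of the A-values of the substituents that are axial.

equatorial

Chair I (cyano axial, bromo axial, tert-butyl axial): E = 5.62 kcal/mol.
Chair II (cyano equatorial, bromo equatorial, tert-butyl equatorial): E = 0.00 kcal/mol.
Chair II is the more stable (lower-energy) conformer, and in that chair the cyano group is equatorial.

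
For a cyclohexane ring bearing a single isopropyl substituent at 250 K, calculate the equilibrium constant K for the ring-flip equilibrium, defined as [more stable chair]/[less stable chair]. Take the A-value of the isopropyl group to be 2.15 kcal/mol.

One chair has the isopropyl group axial (E = 2.15 kcal/mol) and the other has it equatorial (E = 0).
ΔG = 2.15 kcal/mol between the two chairs.
K = exp(ΔG/RT) with R = 1.987×10⁻³ kcal mol⁻¹ K⁻¹ and T = 250 K gives K ≈ 75.8.

K ≈ 75.8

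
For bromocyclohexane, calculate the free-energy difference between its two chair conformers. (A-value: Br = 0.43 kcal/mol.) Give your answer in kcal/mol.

0.43 kcal/mol

A monosubstituted cyclohexane has one chair with the bromo group axial (E = A = 0.43 kcal/mol) and one with it equatorial (E = 0).
ΔE = 0.43 − 0 = 0.43 kcal/mol.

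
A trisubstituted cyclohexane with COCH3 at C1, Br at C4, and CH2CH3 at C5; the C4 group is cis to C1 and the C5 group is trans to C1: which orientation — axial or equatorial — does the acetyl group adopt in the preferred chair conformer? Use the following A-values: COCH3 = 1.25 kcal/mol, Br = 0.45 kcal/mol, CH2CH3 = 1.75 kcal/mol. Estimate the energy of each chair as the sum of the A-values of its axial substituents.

Chair I (acetyl axial, bromo equatorial, ethyl equatorial): E = 1.25 kcal/mol.
Chair II (acetyl equatorial, bromo axial, ethyl axial): E = 2.20 kcal/mol.
Chair I is the more stable (lower-energy) conformer, and in that chair the acetyl group is axial.

axial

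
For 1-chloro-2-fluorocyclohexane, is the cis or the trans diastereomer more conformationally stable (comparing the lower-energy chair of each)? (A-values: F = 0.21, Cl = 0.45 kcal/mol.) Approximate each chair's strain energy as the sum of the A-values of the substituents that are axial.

trans

At 1,2 positions (parity opposite): cis → (a,e or e,a); trans → (e,e or a,a).
Best chair for cis: E = 0.21 kcal/mol; best chair for trans: E = 0.00 kcal/mol.
The trans isomer is lower by 0.21 kcal/mol.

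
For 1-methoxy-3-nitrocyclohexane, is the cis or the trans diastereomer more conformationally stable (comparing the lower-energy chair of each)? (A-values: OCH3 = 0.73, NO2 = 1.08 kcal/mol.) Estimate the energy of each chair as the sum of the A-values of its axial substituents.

cis

At 1,3 positions (parity same): cis → (e,e or a,a); trans → (a,e or e,a).
Best chair for cis: E = 0.00 kcal/mol; best chair for trans: E = 0.73 kcal/mol.
The cis isomer is lower by 0.73 kcal/mol.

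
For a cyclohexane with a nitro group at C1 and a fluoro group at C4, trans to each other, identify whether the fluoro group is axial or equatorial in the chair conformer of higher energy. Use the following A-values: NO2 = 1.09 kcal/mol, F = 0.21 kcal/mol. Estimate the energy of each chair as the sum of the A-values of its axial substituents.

C1 and C4 have opposite parity, so for the trans isomer the two substituents are e,e in one chair and a,a in the other.
Chair I (nitro axial, fluoro axial): E = 1.30 kcal/mol.
Chair II (nitro equatorial, fluoro equatorial): E = 0.00 kcal/mol.
Chair I is the less stable (higher-energy) conformer, and in that chair the fluoro group is axial.

axial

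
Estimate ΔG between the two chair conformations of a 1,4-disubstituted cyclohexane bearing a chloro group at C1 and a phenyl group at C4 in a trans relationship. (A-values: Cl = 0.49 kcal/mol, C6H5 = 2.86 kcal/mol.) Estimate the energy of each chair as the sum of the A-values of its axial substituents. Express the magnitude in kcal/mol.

3.35 kcal/mol

C1 and C4 have opposite parity, so for the trans isomer the two substituents are e,e in one chair and a,a in the other.
Chair I (chloro axial, phenyl axial): E = 3.35 kcal/mol.
Chair II (chloro equatorial, phenyl equatorial): E = 0.00 kcal/mol.
ΔE = 3.35 − 0.00 = 3.35 kcal/mol; chair II is more stable.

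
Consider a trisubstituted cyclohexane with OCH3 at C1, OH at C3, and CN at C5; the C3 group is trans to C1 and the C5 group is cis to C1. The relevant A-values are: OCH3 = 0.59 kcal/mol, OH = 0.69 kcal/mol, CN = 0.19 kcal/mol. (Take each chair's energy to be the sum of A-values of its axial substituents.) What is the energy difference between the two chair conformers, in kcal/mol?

Chair I (methoxy axial, hydroxyl equatorial, cyano axial): E = 0.78 kcal/mol.
Chair II (methoxy equatorial, hydroxyl axial, cyano equatorial): E = 0.69 kcal/mol.
ΔE = 0.78 − 0.69 = 0.09 kcal/mol; chair II is more stable.

0.09 kcal/mol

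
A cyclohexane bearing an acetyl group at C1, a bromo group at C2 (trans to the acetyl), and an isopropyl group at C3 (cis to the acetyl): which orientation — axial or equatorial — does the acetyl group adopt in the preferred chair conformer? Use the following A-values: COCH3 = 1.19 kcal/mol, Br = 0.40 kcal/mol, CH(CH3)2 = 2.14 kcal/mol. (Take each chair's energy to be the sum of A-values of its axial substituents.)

Chair I (acetyl axial, bromo axial, isopropyl axial): E = 3.73 kcal/mol.
Chair II (acetyl equatorial, bromo equatorial, isopropyl equatorial): E = 0.00 kcal/mol.
Chair II is the more stable (lower-energy) conformer, and in that chair the acetyl group is equatorial.

equatorial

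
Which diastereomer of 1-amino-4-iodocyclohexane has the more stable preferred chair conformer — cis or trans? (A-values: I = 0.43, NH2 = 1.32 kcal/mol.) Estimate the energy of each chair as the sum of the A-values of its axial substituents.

trans

At 1,4 positions (parity opposite): cis → (a,e or e,a); trans → (e,e or a,a).
Best chair for cis: E = 0.43 kcal/mol; best chair for trans: E = 0.00 kcal/mol.
The trans isomer is lower by 0.43 kcal/mol.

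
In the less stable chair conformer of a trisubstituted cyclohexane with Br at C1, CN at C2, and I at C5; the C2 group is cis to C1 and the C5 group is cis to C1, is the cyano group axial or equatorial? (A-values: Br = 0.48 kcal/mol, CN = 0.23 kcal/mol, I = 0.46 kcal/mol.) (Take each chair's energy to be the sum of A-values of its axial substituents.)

equatorial

Chair I (bromo axial, cyano equatorial, iodo axial): E = 0.94 kcal/mol.
Chair II (bromo equatorial, cyano axial, iodo equatorial): E = 0.23 kcal/mol.
Chair I is the less stable (higher-energy) conformer, and in that chair the cyano group is equatorial.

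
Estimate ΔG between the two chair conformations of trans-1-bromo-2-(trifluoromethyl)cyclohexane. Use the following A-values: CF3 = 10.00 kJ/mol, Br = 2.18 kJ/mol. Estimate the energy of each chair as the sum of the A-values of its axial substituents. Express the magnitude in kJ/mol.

12.18 kJ/mol

C1 and C2 have opposite parity, so for the trans isomer the two substituents are e,e in one chair and a,a in the other.
Chair I (trifluoromethyl axial, bromo axial): E = 12.18 kJ/mol.
Chair II (trifluoromethyl equatorial, bromo equatorial): E = 0.00 kJ/mol.
ΔE = 12.18 − 0.00 = 12.18 kJ/mol; chair II is more stable.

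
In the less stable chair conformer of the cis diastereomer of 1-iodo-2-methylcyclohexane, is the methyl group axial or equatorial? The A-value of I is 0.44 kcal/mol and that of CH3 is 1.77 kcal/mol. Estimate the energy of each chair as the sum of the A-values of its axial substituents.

C1 and C2 have opposite parity, so for the cis isomer the two substituents are one axial and one equatorial in each chair.
Chair I (iodo axial, methyl equatorial): E = 0.44 kcal/mol.
Chair II (iodo equatorial, methyl axial): E = 1.77 kcal/mol.
Chair II is the less stable (higher-energy) conformer, and in that chair the methyl group is axial.

axial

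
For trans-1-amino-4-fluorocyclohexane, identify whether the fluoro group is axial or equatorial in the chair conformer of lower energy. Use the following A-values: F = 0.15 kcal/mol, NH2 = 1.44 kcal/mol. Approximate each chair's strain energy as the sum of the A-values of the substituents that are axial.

equatorial

C1 and C4 have opposite parity, so for the trans isomer the two substituents are e,e in one chair and a,a in the other.
Chair I (fluoro axial, amino axial): E = 1.59 kcal/mol.
Chair II (fluoro equatorial, amino equatorial): E = 0.00 kcal/mol.
Chair II is the more stable (lower-energy) conformer, and in that chair the fluoro group is equatorial.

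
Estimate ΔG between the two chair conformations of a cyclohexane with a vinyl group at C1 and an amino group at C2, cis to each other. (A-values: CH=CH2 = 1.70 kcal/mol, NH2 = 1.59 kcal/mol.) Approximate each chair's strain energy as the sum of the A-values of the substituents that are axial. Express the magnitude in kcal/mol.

C1 and C2 have opposite parity, so for the cis isomer the two substituents are one axial and one equatorial in each chair.
Chair I (vinyl axial, amino equatorial): E = 1.70 kcal/mol.
Chair II (vinyl equatorial, amino axial): E = 1.59 kcal/mol.
ΔE = 1.70 − 1.59 = 0.11 kcal/mol; chair II is more stable.

0.11 kcal/mol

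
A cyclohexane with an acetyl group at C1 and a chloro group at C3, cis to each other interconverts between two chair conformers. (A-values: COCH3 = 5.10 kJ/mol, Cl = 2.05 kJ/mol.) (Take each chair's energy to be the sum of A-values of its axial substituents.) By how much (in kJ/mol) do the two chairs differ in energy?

7.15 kJ/mol

C1 and C3 have the same parity, so for the cis isomer the two substituents are e,e in one chair and a,a in the other.
Chair I (acetyl axial, chloro axial): E = 7.15 kJ/mol.
Chair II (acetyl equatorial, chloro equatorial): E = 0.00 kJ/mol.
ΔE = 7.15 − 0.00 = 7.15 kJ/mol; chair II is more stable.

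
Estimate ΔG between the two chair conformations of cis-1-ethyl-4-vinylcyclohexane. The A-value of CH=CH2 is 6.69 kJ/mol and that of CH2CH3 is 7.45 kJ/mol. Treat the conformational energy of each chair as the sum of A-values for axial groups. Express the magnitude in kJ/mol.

0.76 kJ/mol

C1 and C4 have opposite parity, so for the cis isomer the two substituents are one axial and one equatorial in each chair.
Chair I (vinyl axial, ethyl equatorial): E = 6.69 kJ/mol.
Chair II (vinyl equatorial, ethyl axial): E = 7.45 kJ/mol.
ΔE = 7.45 − 6.69 = 0.76 kJ/mol; chair I is more stable.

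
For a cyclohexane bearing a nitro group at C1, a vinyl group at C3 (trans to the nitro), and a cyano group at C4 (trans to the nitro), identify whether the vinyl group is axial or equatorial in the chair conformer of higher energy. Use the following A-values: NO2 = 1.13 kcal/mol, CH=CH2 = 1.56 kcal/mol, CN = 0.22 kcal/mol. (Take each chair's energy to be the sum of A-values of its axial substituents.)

axial

Chair I (nitro axial, vinyl equatorial, cyano axial): E = 1.35 kcal/mol.
Chair II (nitro equatorial, vinyl axial, cyano equatorial): E = 1.56 kcal/mol.
Chair II is the less stable (higher-energy) conformer, and in that chair the vinyl group is axial.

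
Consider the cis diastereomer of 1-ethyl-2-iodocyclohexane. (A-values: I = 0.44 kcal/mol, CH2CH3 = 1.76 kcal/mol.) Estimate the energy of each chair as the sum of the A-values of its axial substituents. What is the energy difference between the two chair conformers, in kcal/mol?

C1 and C2 have opposite parity, so for the cis isomer the two substituents are one axial and one equatorial in each chair.
Chair I (iodo axial, ethyl equatorial): E = 0.44 kcal/mol.
Chair II (iodo equatorial, ethyl axial): E = 1.76 kcal/mol.
ΔE = 1.76 − 0.44 = 1.32 kcal/mol; chair I is more stable.

1.32 kcal/mol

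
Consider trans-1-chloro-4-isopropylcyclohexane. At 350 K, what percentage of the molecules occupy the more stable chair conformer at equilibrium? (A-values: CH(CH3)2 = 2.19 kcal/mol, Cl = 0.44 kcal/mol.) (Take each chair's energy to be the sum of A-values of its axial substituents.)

C1 and C4 have opposite parity, so for the trans isomer the two substituents are e,e in one chair and a,a in the other.
Chair I (isopropyl axial, chloro axial): E = 2.63 kcal/mol; chair II (isopropyl equatorial, chloro equatorial): E = 0.00 kcal/mol.
ΔG = 2.63 kcal/mol between the two chairs.
K = exp(ΔG/RT) with R = 1.987×10⁻³ kcal mol⁻¹ K⁻¹ and T = 350 K gives K ≈ 43.9.
Fraction in the lower-energy chair = K/(K+1) = 97.8%.

97.8%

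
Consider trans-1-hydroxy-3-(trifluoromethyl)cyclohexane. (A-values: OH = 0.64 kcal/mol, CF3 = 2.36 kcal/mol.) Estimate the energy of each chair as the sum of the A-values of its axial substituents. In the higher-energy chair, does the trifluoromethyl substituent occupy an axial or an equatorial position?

C1 and C3 have the same parity, so for the trans isomer the two substituents are one axial and one equatorial in each chair.
Chair I (hydroxyl axial, trifluoromethyl equatorial): E = 0.64 kcal/mol.
Chair II (hydroxyl equatorial, trifluoromethyl axial): E = 2.36 kcal/mol.
Chair II is the less stable (higher-energy) conformer, and in that chair the trifluoromethyl group is axial.

axial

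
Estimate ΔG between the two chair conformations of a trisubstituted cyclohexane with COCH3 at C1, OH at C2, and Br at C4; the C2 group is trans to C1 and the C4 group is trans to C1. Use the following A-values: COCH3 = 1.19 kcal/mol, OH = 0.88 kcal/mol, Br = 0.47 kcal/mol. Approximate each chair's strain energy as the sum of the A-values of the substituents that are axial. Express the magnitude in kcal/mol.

2.54 kcal/mol

Chair I (acetyl axial, hydroxyl axial, bromo axial): E = 2.54 kcal/mol.
Chair II (acetyl equatorial, hydroxyl equatorial, bromo equatorial): E = 0.00 kcal/mol.
ΔE = 2.54 − 0.00 = 2.54 kcal/mol; chair II is more stable.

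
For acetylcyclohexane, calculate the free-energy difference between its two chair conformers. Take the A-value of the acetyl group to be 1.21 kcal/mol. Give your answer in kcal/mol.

A monosubstituted cyclohexane has one chair with the acetyl group axial (E = A = 1.21 kcal/mol) and one with it equatorial (E = 0).
ΔE = 1.21 − 0 = 1.21 kcal/mol.

1.21 kcal/mol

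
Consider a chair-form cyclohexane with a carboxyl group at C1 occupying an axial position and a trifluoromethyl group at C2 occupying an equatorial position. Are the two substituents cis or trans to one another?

C1 and C2 have opposite parity, so their axial bonds point in opposite directions.
With opposite-parity carbons, two substituents on the same face are one axial and one equatorial; opposite faces give both axial or both equatorial.
Here the groups are axial/equatorial → same face → cis.

cis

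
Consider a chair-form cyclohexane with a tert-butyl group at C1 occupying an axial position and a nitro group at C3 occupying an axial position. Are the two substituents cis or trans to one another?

cis

C1 and C3 have the same parity, so their axial bonds point in the same direction.
With same-parity carbons, two substituents on the same face are both axial or both equatorial; opposite faces give one of each.
Here the groups are axial/axial → same face → cis.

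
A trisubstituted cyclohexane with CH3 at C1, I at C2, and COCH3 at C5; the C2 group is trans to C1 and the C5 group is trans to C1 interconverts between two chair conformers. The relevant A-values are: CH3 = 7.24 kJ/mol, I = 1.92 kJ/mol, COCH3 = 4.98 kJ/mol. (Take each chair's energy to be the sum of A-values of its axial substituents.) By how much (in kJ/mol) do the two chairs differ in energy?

4.18 kJ/mol

Chair I (methyl axial, iodo axial, acetyl equatorial): E = 9.16 kJ/mol.
Chair II (methyl equatorial, iodo equatorial, acetyl axial): E = 4.98 kJ/mol.
ΔE = 9.16 − 4.98 = 4.18 kJ/mol; chair II is more stable.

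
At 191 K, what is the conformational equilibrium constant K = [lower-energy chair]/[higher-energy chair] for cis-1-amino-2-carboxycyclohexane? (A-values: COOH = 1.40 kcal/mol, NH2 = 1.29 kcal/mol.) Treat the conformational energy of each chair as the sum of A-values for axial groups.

K ≈ 1.34

C1 and C2 have opposite parity, so for the cis isomer the two substituents are one axial and one equatorial in each chair.
Chair I (carboxyl axial, amino equatorial): E = 1.40 kcal/mol; chair II (carboxyl equatorial, amino axial): E = 1.29 kcal/mol.
ΔG = 0.11 kcal/mol between the two chairs.
K = exp(ΔG/RT) with R = 1.987×10⁻³ kcal mol⁻¹ K⁻¹ and T = 191 K gives K ≈ 1.34.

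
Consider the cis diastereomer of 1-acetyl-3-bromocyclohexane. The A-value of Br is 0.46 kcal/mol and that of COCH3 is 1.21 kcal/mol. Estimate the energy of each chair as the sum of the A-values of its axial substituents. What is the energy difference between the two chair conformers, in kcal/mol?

C1 and C3 have the same parity, so for the cis isomer the two substituents are e,e in one chair and a,a in the other.
Chair I (bromo axial, acetyl axial): E = 1.67 kcal/mol.
Chair II (bromo equatorial, acetyl equatorial): E = 0.00 kcal/mol.
ΔE = 1.67 − 0.00 = 1.67 kcal/mol; chair II is more stable.

1.67 kcal/mol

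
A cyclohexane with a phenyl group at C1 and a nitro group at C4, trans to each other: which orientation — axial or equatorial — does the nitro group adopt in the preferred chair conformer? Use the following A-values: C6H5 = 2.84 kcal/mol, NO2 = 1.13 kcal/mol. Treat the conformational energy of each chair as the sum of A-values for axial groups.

C1 and C4 have opposite parity, so for the trans isomer the two substituents are e,e in one chair and a,a in the other.
Chair I (phenyl axial, nitro axial): E = 3.97 kcal/mol.
Chair II (phenyl equatorial, nitro equatorial): E = 0.00 kcal/mol.
Chair II is the more stable (lower-energy) conformer, and in that chair the nitro group is equatorial.

equatorial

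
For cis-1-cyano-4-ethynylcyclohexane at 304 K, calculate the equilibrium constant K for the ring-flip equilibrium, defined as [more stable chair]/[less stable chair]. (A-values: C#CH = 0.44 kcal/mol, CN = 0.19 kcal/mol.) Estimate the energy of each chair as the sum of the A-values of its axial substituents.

K ≈ 1.51

C1 and C4 have opposite parity, so for the cis isomer the two substituents are one axial and one equatorial in each chair.
Chair I (ethynyl axial, cyano equatorial): E = 0.44 kcal/mol; chair II (ethynyl equatorial, cyano axial): E = 0.19 kcal/mol.
ΔG = 0.25 kcal/mol between the two chairs.
K = exp(ΔG/RT) with R = 1.987×10⁻³ kcal mol⁻¹ K⁻¹ and T = 304 K gives K ≈ 1.51.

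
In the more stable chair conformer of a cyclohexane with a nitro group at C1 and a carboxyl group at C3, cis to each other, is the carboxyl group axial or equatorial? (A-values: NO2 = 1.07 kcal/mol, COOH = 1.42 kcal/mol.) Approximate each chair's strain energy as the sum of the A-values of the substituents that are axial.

C1 and C3 have the same parity, so for the cis isomer the two substituents are e,e in one chair and a,a in the other.
Chair I (nitro axial, carboxyl axial): E = 2.49 kcal/mol.
Chair II (nitro equatorial, carboxyl equatorial): E = 0.00 kcal/mol.
Chair II is the more stable (lower-energy) conformer, and in that chair the carboxyl group is equatorial.

equatorial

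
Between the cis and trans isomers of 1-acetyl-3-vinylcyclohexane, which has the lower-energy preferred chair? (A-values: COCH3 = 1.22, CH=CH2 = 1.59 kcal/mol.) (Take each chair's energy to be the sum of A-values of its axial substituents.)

cis

At 1,3 positions (parity same): cis → (e,e or a,a); trans → (a,e or e,a).
Best chair for cis: E = 0.00 kcal/mol; best chair for trans: E = 1.22 kcal/mol.
The cis isomer is lower by 1.22 kcal/mol.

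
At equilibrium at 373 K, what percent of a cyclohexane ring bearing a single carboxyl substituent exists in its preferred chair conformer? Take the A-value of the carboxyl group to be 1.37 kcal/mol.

86.4%

One chair has the carboxyl group axial (E = 1.37 kcal/mol) and the other has it equatorial (E = 0).
ΔG = 1.37 kcal/mol between the two chairs.
K = exp(ΔG/RT) with R = 1.987×10⁻³ kcal mol⁻¹ K⁻¹ and T = 373 K gives K ≈ 6.35.
Fraction in the lower-energy chair = K/(K+1) = 86.4%.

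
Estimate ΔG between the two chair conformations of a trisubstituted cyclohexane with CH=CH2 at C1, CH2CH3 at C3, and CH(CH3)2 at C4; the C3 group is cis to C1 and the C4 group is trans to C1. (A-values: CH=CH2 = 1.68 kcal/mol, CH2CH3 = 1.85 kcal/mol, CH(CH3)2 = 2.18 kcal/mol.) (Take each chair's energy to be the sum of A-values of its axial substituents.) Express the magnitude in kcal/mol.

5.71 kcal/mol

Chair I (vinyl axial, ethyl axial, isopropyl axial): E = 5.71 kcal/mol.
Chair II (vinyl equatorial, ethyl equatorial, isopropyl equatorial): E = 0.00 kcal/mol.
ΔE = 5.71 − 0.00 = 5.71 kcal/mol; chair II is more stable.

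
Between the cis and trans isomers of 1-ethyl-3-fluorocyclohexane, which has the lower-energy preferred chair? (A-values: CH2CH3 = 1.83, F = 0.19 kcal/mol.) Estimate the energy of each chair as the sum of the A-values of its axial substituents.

At 1,3 positions (parity same): cis → (e,e or a,a); trans → (a,e or e,a).
Best chair for cis: E = 0.00 kcal/mol; best chair for trans: E = 0.19 kcal/mol.
The cis isomer is lower by 0.19 kcal/mol.

cis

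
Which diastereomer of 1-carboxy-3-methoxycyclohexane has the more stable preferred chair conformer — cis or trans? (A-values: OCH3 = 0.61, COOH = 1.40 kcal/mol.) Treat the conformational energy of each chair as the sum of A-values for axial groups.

cis

At 1,3 positions (parity same): cis → (e,e or a,a); trans → (a,e or e,a).
Best chair for cis: E = 0.00 kcal/mol; best chair for trans: E = 0.61 kcal/mol.
The cis isomer is lower by 0.61 kcal/mol.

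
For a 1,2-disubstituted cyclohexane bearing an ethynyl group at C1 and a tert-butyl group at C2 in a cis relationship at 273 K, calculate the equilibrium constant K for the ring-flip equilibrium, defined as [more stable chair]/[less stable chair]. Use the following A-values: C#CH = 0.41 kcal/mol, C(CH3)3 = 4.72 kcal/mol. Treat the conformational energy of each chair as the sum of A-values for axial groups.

K ≈ 2823

C1 and C2 have opposite parity, so for the cis isomer the two substituents are one axial and one equatorial in each chair.
Chair I (ethynyl axial, tert-butyl equatorial): E = 0.41 kcal/mol; chair II (ethynyl equatorial, tert-butyl axial): E = 4.72 kcal/mol.
ΔG = 4.31 kcal/mol between the two chairs.
K = exp(ΔG/RT) with R = 1.987×10⁻³ kcal mol⁻¹ K⁻¹ and T = 273 K gives K ≈ 2.82e+03.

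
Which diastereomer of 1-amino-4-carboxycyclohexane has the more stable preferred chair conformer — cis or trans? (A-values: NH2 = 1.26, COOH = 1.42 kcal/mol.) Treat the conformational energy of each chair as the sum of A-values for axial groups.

At 1,4 positions (parity opposite): cis → (a,e or e,a); trans → (e,e or a,a).
Best chair for cis: E = 1.26 kcal/mol; best chair for trans: E = 0.00 kcal/mol.
The trans isomer is lower by 1.26 kcal/mol.

trans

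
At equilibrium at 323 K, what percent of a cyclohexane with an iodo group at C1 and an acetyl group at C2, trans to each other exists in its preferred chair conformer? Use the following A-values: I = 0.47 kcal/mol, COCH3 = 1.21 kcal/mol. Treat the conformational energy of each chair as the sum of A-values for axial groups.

C1 and C2 have opposite parity, so for the trans isomer the two substituents are e,e in one chair and a,a in the other.
Chair I (iodo axial, acetyl axial): E = 1.68 kcal/mol; chair II (iodo equatorial, acetyl equatorial): E = 0.00 kcal/mol.
ΔG = 1.68 kcal/mol between the two chairs.
K = exp(ΔG/RT) with R = 1.987×10⁻³ kcal mol⁻¹ K⁻¹ and T = 323 K gives K ≈ 13.7.
Fraction in the lower-energy chair = K/(K+1) = 93.2%.

93.2%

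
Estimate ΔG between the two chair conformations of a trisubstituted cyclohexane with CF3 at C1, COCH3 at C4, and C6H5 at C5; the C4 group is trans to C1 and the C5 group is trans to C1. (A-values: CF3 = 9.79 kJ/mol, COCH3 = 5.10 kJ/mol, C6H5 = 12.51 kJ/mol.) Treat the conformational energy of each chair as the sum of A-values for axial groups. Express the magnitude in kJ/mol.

Chair I (trifluoromethyl axial, acetyl axial, phenyl equatorial): E = 14.89 kJ/mol.
Chair II (trifluoromethyl equatorial, acetyl equatorial, phenyl axial): E = 12.51 kJ/mol.
ΔE = 14.89 − 12.51 = 2.38 kJ/mol; chair II is more stable.

2.38 kJ/mol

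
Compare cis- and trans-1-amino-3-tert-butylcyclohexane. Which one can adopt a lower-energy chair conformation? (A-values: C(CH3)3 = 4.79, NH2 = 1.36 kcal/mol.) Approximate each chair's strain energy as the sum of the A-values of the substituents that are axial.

At 1,3 positions (parity same): cis → (e,e or a,a); trans → (a,e or e,a).
Best chair for cis: E = 0.00 kcal/mol; best chair for trans: E = 1.36 kcal/mol.
The cis isomer is lower by 1.36 kcal/mol.

cis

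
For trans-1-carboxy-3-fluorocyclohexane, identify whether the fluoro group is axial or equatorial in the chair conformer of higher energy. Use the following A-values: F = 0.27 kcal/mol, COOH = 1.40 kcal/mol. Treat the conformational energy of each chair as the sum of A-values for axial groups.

C1 and C3 have the same parity, so for the trans isomer the two substituents are one axial and one equatorial in each chair.
Chair I (fluoro axial, carboxyl equatorial): E = 0.27 kcal/mol.
Chair II (fluoro equatorial, carboxyl axial): E = 1.40 kcal/mol.
Chair II is the less stable (higher-energy) conformer, and in that chair the fluoro group is equatorial.

equatorial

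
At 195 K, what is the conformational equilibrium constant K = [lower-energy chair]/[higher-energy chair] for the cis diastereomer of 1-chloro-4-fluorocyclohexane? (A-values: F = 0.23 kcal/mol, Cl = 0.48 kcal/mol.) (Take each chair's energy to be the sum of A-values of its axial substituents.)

K ≈ 1.91

C1 and C4 have opposite parity, so for the cis isomer the two substituents are one axial and one equatorial in each chair.
Chair I (fluoro axial, chloro equatorial): E = 0.23 kcal/mol; chair II (fluoro equatorial, chloro axial): E = 0.48 kcal/mol.
ΔG = 0.25 kcal/mol between the two chairs.
K = exp(ΔG/RT) with R = 1.987×10⁻³ kcal mol⁻¹ K⁻¹ and T = 195 K gives K ≈ 1.91.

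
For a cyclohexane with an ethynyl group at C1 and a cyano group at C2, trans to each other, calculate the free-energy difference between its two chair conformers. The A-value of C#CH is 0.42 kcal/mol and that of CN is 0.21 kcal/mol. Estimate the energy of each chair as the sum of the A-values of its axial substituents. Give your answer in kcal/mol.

0.63 kcal/mol

C1 and C2 have opposite parity, so for the trans isomer the two substituents are e,e in one chair and a,a in the other.
Chair I (ethynyl axial, cyano axial): E = 0.63 kcal/mol.
Chair II (ethynyl equatorial, cyano equatorial): E = 0.00 kcal/mol.
ΔE = 0.63 − 0.00 = 0.63 kcal/mol; chair II is more stable.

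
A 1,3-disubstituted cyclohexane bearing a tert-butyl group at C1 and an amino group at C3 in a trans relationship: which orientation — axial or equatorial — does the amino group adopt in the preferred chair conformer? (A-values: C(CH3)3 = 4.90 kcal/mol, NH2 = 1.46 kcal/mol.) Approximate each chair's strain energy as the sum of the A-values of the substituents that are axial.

C1 and C3 have the same parity, so for the trans isomer the two substituents are one axial and one equatorial in each chair.
Chair I (tert-butyl axial, amino equatorial): E = 4.90 kcal/mol.
Chair II (tert-butyl equatorial, amino axial): E = 1.46 kcal/mol.
Chair II is the more stable (lower-energy) conformer, and in that chair the amino group is axial.

axial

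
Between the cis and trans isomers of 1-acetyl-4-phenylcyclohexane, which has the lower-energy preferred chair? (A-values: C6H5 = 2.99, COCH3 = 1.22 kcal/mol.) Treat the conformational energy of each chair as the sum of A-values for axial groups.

At 1,4 positions (parity opposite): cis → (a,e or e,a); trans → (e,e or a,a).
Best chair for cis: E = 1.22 kcal/mol; best chair for trans: E = 0.00 kcal/mol.
The trans isomer is lower by 1.22 kcal/mol.

trans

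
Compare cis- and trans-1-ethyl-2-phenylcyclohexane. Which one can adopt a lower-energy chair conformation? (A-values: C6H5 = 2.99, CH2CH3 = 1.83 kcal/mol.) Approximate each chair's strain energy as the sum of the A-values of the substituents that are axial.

At 1,2 positions (parity opposite): cis → (a,e or e,a); trans → (e,e or a,a).
Best chair for cis: E = 1.83 kcal/mol; best chair for trans: E = 0.00 kcal/mol.
The trans isomer is lower by 1.83 kcal/mol.

trans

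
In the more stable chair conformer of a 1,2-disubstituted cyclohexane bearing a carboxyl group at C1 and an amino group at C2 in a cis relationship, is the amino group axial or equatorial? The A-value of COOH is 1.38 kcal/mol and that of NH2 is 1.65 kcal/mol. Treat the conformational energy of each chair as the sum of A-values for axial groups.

equatorial

C1 and C2 have opposite parity, so for the cis isomer the two substituents are one axial and one equatorial in each chair.
Chair I (carboxyl axial, amino equatorial): E = 1.38 kcal/mol.
Chair II (carboxyl equatorial, amino axial): E = 1.65 kcal/mol.
Chair I is the more stable (lower-energy) conformer, and in that chair the amino group is equatorial.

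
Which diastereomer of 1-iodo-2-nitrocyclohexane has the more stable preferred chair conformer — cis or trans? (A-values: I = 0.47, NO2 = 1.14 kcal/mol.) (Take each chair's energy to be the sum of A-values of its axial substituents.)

At 1,2 positions (parity opposite): cis → (a,e or e,a); trans → (e,e or a,a).
Best chair for cis: E = 0.47 kcal/mol; best chair for trans: E = 0.00 kcal/mol.
The trans isomer is lower by 0.47 kcal/mol.

trans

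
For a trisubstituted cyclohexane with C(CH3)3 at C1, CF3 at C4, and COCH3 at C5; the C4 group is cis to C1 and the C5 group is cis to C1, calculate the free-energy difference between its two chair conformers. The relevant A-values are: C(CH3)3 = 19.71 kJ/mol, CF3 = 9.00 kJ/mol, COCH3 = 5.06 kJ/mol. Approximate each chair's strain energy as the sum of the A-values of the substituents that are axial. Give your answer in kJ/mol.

15.77 kJ/mol

Chair I (tert-butyl axial, trifluoromethyl equatorial, acetyl axial): E = 24.77 kJ/mol.
Chair II (tert-butyl equatorial, trifluoromethyl axial, acetyl equatorial): E = 9.00 kJ/mol.
ΔE = 24.77 − 9.00 = 15.77 kJ/mol; chair II is more stable.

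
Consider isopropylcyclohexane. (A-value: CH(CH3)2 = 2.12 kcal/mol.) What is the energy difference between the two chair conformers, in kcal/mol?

2.12 kcal/mol

A monosubstituted cyclohexane has one chair with the isopropyl group axial (E = A = 2.12 kcal/mol) and one with it equatorial (E = 0).
ΔE = 2.12 − 0 = 2.12 kcal/mol.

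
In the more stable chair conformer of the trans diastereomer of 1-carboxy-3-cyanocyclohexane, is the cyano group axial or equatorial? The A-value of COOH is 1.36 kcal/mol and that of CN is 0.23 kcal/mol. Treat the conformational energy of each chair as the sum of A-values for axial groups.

axial

C1 and C3 have the same parity, so for the trans isomer the two substituents are one axial and one equatorial in each chair.
Chair I (carboxyl axial, cyano equatorial): E = 1.36 kcal/mol.
Chair II (carboxyl equatorial, cyano axial): E = 0.23 kcal/mol.
Chair II is the more stable (lower-energy) conformer, and in that chair the cyano group is axial.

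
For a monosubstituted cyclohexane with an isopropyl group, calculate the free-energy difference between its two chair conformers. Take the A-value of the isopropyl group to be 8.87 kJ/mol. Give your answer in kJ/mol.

A monosubstituted cyclohexane has one chair with the isopropyl group axial (E = A = 8.87 kJ/mol) and one with it equatorial (E = 0).
ΔE = 8.87 − 0 = 8.87 kJ/mol.

8.87 kJ/mol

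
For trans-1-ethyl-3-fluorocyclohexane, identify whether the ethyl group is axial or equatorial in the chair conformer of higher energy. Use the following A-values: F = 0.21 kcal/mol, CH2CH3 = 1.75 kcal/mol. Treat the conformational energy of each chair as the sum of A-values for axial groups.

axial

C1 and C3 have the same parity, so for the trans isomer the two substituents are one axial and one equatorial in each chair.
Chair I (fluoro axial, ethyl equatorial): E = 0.21 kcal/mol.
Chair II (fluoro equatorial, ethyl axial): E = 1.75 kcal/mol.
Chair II is the less stable (higher-energy) conformer, and in that chair the ethyl group is axial.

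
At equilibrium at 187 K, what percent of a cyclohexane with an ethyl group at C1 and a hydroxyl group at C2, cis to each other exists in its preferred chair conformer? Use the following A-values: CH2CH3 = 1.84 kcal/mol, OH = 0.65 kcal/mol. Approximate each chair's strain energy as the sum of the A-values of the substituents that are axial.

C1 and C2 have opposite parity, so for the cis isomer the two substituents are one axial and one equatorial in each chair.
Chair I (ethyl axial, hydroxyl equatorial): E = 1.84 kcal/mol; chair II (ethyl equatorial, hydroxyl axial): E = 0.65 kcal/mol.
ΔG = 1.19 kcal/mol between the two chairs.
K = exp(ΔG/RT) with R = 1.987×10⁻³ kcal mol⁻¹ K⁻¹ and T = 187 K gives K ≈ 24.6.
Fraction in the lower-energy chair = K/(K+1) = 96.1%.

96.1%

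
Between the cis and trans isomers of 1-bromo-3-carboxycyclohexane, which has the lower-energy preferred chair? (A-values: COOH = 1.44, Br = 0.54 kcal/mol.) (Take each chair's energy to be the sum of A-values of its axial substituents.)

cis

At 1,3 positions (parity same): cis → (e,e or a,a); trans → (a,e or e,a).
Best chair for cis: E = 0.00 kcal/mol; best chair for trans: E = 0.54 kcal/mol.
The cis isomer is lower by 0.54 kcal/mol.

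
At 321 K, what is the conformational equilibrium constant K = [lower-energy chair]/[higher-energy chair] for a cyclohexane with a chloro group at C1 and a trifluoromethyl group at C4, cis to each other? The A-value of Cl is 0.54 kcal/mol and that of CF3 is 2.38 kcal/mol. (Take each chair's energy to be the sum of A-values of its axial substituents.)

K ≈ 17.9

C1 and C4 have opposite parity, so for the cis isomer the two substituents are one axial and one equatorial in each chair.
Chair I (chloro axial, trifluoromethyl equatorial): E = 0.54 kcal/mol; chair II (chloro equatorial, trifluoromethyl axial): E = 2.38 kcal/mol.
ΔG = 1.84 kcal/mol between the two chairs.
K = exp(ΔG/RT) with R = 1.987×10⁻³ kcal mol⁻¹ K⁻¹ and T = 321 K gives K ≈ 17.9.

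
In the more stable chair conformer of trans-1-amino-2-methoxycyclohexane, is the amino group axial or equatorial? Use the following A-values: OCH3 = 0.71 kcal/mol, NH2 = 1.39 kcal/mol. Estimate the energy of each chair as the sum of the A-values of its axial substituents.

equatorial

C1 and C2 have opposite parity, so for the trans isomer the two substituents are e,e in one chair and a,a in the other.
Chair I (methoxy axial, amino axial): E = 2.10 kcal/mol.
Chair II (methoxy equatorial, amino equatorial): E = 0.00 kcal/mol.
Chair II is the more stable (lower-energy) conformer, and in that chair the amino group is equatorial.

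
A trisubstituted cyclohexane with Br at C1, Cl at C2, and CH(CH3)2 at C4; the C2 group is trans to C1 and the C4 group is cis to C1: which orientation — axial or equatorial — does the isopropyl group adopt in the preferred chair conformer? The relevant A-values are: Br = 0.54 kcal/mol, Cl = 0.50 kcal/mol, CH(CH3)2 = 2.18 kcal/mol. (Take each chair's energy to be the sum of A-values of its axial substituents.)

equatorial

Chair I (bromo axial, chloro axial, isopropyl equatorial): E = 1.04 kcal/mol.
Chair II (bromo equatorial, chloro equatorial, isopropyl axial): E = 2.18 kcal/mol.
Chair I is the more stable (lower-energy) conformer, and in that chair the isopropyl group is equatorial.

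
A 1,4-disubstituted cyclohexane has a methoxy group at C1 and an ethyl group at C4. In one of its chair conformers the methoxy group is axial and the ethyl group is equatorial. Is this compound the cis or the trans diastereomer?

C1 and C4 have opposite parity, so their axial bonds point in opposite directions.
With opposite-parity carbons, two substituents on the same face are one axial and one equatorial; opposite faces give both axial or both equatorial.
Here the groups are axial/equatorial → same face → cis.

cis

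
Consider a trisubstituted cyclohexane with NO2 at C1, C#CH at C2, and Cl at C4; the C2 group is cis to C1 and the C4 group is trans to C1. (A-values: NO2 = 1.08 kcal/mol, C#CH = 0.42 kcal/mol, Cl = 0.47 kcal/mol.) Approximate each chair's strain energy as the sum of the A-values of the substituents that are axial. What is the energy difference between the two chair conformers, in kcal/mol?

1.13 kcal/mol

Chair I (nitro axial, ethynyl equatorial, chloro axial): E = 1.55 kcal/mol.
Chair II (nitro equatorial, ethynyl axial, chloro equatorial): E = 0.42 kcal/mol.
ΔE = 1.55 − 0.42 = 1.13 kcal/mol; chair II is more stable.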